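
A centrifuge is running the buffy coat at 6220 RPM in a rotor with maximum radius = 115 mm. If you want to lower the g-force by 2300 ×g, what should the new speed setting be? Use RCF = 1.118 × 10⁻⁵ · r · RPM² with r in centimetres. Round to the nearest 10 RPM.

r = 115 mm = 11.5 cm
Current RCF = 1.118 × 10⁻⁵ × 11.5 × (6220)² = 1.118 × 10⁻⁵ × 11.5 × 38,688,400 ≈ 4,974.2 × g
Target RCF = 4,974.2 − 2,300 = 2,674.2 × g
N² = 2,674.2 / (12.857 × 10⁻⁵) = 20,799,564
N ≈ √20,799,564 ≈ 4,560.7

N₂ ≈ 4560 RPM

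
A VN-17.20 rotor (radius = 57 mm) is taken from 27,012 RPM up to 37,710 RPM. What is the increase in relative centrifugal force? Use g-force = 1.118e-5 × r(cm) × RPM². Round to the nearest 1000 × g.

44000 g

r = 57 mm = 5.7 cm
RCF₁ = 1.118 × 10⁻⁵ × 5.7 × (27012)² = 1.118 × 10⁻⁵ × 5.7 × 729,648,144 ≈ 46,497.6 × g
RCF₂ = 1.118 × 10⁻⁵ × 5.7 × (37710)² = 1.118 × 10⁻⁵ × 5.7 × 1,422,044,100 ≈ 90,621.2 × g
Increase = 90,621.2 − 46,497.6 = 44,123.6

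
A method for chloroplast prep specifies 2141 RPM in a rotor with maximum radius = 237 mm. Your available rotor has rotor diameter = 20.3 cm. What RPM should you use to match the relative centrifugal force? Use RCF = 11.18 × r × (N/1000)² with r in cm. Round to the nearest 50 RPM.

Original rotor: r = 237 mm = 23.7 cm
RCF = 11.18 × r × (N/1000)²
RCF_original = 11.18 × 23.7 × (2.141)² = 11.18 × 23.7 × 4.583881 ≈ 1,214.6 × g
Your rotor: r = 20.3 / 2 = 10.15 cm
1,214.6 = 11.18 × 10.15 × (N/1000)²
(N/1000)² = 1,214.6 / 113.477 = 10.70349
N = 1000 × √10.70349 ≈ 3,271.6

≈ 3250 RPM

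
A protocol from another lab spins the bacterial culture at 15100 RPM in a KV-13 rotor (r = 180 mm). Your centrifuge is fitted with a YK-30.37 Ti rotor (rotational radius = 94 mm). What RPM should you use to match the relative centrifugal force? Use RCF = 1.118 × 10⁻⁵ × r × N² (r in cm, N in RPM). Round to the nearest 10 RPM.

Original rotor: r = 180 mm = 18.0 cm
RCF_original = 1.118 × 10⁻⁵ × 18 × (15100)² = 1.118 × 10⁻⁵ × 18 × 228,010,000 ≈ 45,884.7 × g
Your rotor: r = 94 mm = 9.4 cm
45,884.7 = 1.118 × 10⁻⁵ × 9.4 × N²
N² = 45,884.7 / (10.5092 × 10⁻⁵) = 436,614,585
N ≈ √436,614,585 ≈ 20,895.3

≈ 20900 RPM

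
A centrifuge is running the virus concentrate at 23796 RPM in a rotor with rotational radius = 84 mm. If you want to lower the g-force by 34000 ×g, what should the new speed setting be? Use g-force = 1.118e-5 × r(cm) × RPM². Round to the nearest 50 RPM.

r = 84 mm = 8.4 cm
Current RCF = 1.118 × 10⁻⁵ × 8.4 × (23796)² = 1.118 × 10⁻⁵ × 8.4 × 566,249,616 ≈ 53,177.6 × g
Target RCF = 53,177.6 − 34,000 = 19,177.6 × g
N² = 19,177.6 / (9.3912 × 10⁻⁵) = 204,208,195
N ≈ √204,208,195 ≈ 14,290.1

≈ 14300 RPM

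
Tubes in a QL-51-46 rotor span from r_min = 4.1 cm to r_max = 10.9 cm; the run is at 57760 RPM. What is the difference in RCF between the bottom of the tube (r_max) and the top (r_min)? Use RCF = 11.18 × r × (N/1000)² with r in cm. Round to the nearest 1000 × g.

ΔRCF = 11.18 × (r_max − r_min) × (N/1000)² = 11.18 × 6.8 × 3,336.2176 ≈ 253,632.6

254000 × g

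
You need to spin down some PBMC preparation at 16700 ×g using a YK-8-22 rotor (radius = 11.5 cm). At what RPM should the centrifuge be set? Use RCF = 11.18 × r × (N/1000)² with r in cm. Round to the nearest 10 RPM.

16,700 = 11.18 × 11.5 × (N/1000)²
(N/1000)² = 16,700 / 128.57 = 129.8903
N = 1000 × √129.8903 ≈ 11,396.9

11400 RPM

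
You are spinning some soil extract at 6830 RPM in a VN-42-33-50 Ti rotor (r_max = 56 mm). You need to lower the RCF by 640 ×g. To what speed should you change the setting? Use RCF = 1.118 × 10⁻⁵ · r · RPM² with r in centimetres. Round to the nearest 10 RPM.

6040 RPM

r = 56 mm = 5.6 cm
Current RCF = 1.118 × 10⁻⁵ × 5.6 × (6830)² = 1.118 × 10⁻⁵ × 5.6 × 46,648,900 ≈ 2,920.6 × g
Target RCF = 2,920.6 − 640 = 2,280.6 × g
N² = 2,280.6 / (6.2608 × 10⁻⁵) = 36,426,655
N ≈ √36,426,655 ≈ 6,035.4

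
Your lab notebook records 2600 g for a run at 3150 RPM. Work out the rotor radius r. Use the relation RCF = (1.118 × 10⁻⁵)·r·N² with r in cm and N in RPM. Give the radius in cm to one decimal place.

23.4 cm

2600 = 1.118 × 10⁻⁵ × r × (3150)²
r = 2600 / (1.118 × 10⁻⁵ × 9,922,500) = 2600 / 110.9335 ≈ 23.437 cm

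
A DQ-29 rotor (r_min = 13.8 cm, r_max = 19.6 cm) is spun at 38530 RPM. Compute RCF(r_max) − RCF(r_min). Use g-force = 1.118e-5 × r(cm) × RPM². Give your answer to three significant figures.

RCF_max = 1.118 × 10⁻⁵ × 19.6 × (38530)² = 1.118 × 10⁻⁵ × 19.6 × 1,484,560,900 ≈ 325,308.9 × g
RCF_min = 1.118 × 10⁻⁵ × 13.8 × (38530)² = 1.118 × 10⁻⁵ × 13.8 × 1,484,560,900 ≈ 229,044 × g
ΔRCF = 325,308.9 − 229,044 = 96,264.9

ΔRCF ≈ 96300 g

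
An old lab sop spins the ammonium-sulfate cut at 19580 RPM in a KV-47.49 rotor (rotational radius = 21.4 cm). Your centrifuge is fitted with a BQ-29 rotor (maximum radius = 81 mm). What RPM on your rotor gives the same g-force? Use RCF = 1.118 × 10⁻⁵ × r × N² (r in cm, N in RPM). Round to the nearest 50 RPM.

31850 RPM

RCF_original = 1.118 × 10⁻⁵ × 21.4 × (19580)² = 1.118 × 10⁻⁵ × 21.4 × 383,376,400 ≈ 91,723.6 × g
Your rotor: r = 81 mm = 8.1 cm
91,723.6 = 1.118 × 10⁻⁵ × 8.1 × N²
N² = 91,723.6 / (9.0558 × 10⁻⁵) = 1,012,871,309
N ≈ √1,012,871,309 ≈ 31,825.6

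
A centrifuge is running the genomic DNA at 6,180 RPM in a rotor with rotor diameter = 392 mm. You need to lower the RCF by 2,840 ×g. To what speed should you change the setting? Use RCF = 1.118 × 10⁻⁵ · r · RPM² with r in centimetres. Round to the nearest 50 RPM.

N₂ ≈ 5000 RPM

r = 392 mm / 2 = 196 mm = 19.6 cm
Current RCF = 1.118 × 10⁻⁵ × 19.6 × (6180)² = 1.118 × 10⁻⁵ × 19.6 × 38,192,400 ≈ 8,369 × g
Target RCF = 8,369 − 2,840 = 5,529 × g
N² = 5,529 / (21.9128 × 10⁻⁵) = 25,231,828
N ≈ √25,231,828 ≈ 5,023.1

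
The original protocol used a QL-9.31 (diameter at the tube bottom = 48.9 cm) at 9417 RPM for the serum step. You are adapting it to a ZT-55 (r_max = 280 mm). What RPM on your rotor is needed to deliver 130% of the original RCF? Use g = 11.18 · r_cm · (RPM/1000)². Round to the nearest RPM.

≈ 10033 RPM

Original rotor: r = 48.9 / 2 = 24.45 cm
RCF_original = 11.18 × 24.45 × (9.417)² = 11.18 × 24.45 × 88.679889 ≈ 24,240.7 × g
Target RCF = 1.3 × 24,240.7 ≈ 31,512.9 × g
Your rotor: r = 280 mm = 28.0 cm
31,512.9 = 11.18 × 28 × (N/1000)²
(N/1000)² = 31,512.9 / 313.04 = 100.6673
N = 1000 × √100.6673 ≈ 10,033.3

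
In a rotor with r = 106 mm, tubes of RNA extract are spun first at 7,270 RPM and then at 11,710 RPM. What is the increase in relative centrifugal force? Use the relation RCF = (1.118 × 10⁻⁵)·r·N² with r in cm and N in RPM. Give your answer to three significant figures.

9990 × g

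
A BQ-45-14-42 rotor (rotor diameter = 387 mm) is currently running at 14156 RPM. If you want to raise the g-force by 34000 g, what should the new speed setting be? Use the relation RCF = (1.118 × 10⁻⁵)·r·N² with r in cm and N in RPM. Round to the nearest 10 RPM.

r = 387 mm / 2 = 193.5 mm = 19.35 cm
Current RCF = 1.118 × 10⁻⁵ × 19.35 × (14156)² = 1.118 × 10⁻⁵ × 19.35 × 200,392,336 ≈ 43,351.5 × g
Target RCF = 43,351.5 + 34,000 = 77,351.5 × g
N² = 77,351.5 / (21.6333 × 10⁻⁵) = 357,557,562
N ≈ √357,557,562 ≈ 18,909.2

≈ 18910 RPM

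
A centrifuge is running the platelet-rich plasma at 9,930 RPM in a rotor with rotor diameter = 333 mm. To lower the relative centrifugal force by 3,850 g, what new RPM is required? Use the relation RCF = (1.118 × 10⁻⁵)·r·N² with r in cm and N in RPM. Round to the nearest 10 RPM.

r = 333 mm / 2 = 166.5 mm = 16.65 cm
Current RCF = 1.118 × 10⁻⁵ × 16.65 × (9930)² = 1.118 × 10⁻⁵ × 16.65 × 98,604,900 ≈ 18,355 × g
Target RCF = 18,355 − 3,850 = 14,505 × g
N² = 14,505 / (18.6147 × 10⁻⁵) = 77,922,287
N ≈ √77,922,287 ≈ 8,827.4

8830 RPM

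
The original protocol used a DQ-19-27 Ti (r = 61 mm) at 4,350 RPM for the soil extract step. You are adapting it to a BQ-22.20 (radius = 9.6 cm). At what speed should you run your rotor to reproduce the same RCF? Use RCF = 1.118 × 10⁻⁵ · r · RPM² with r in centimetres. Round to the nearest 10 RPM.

Original rotor: r = 61 mm = 6.1 cm
RCF_original = 1.118 × 10⁻⁵ × 6.1 × (4350)² = 1.118 × 10⁻⁵ × 6.1 × 18,922,500 ≈ 1,290.5 × g
1,290.5 = 1.118 × 10⁻⁵ × 9.6 × N²
N² = 1,290.5 / (10.7328 × 10⁻⁵) = 12,023,889
N ≈ √12,023,889 ≈ 3,467.5

≈ 3470 RPM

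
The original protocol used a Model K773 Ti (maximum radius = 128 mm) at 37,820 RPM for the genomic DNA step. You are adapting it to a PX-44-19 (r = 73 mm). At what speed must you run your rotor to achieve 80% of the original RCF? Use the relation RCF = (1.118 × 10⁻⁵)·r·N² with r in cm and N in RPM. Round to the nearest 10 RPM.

44790 RPM

Original rotor: r = 128 mm = 12.8 cm
RCF = 1.118 × 10⁻⁵ × r × N²
RCF_original = 1.118 × 10⁻⁵ × 12.8 × (37820)² = 1.118 × 10⁻⁵ × 12.8 × 1,430,352,400 ≈ 204,689.1 × g
Target RCF = 0.8 × 204,689.1 ≈ 163,751.3 × g
Your rotor: r = 73 mm = 7.3 cm
163,751.3 = 1.118 × 10⁻⁵ × 7.3 × N²
N² = 163,751.3 / (8.1614 × 10⁻⁵) = 2,006,411,890
N ≈ √2,006,411,890 ≈ 44,793.0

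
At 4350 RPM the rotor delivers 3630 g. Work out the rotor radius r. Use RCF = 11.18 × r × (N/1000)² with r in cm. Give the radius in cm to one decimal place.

3630 = 11.18 × r × (4.35)²
r = 3630 / (11.18 × 18.9225) = 3630 / 211.5535 ≈ 17.159 cm

17.2 cm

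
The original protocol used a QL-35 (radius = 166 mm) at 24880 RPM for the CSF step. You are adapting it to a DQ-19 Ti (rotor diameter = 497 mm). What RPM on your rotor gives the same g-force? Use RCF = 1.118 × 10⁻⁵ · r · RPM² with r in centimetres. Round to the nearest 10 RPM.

Original rotor: r = 166 mm = 16.6 cm
RCF_original = 1.118 × 10⁻⁵ × 16.6 × (24880)² = 1.118 × 10⁻⁵ × 16.6 × 619,014,400 ≈ 114,881.6 × g
Your rotor: r = 497 mm / 2 = 248.5 mm = 24.85 cm
114,881.6 = 1.118 × 10⁻⁵ × 24.85 × N²
N² = 114,881.6 / (27.7823 × 10⁻⁵) = 413,506,441
N ≈ √413,506,441 ≈ 20,334.9

20330 RPM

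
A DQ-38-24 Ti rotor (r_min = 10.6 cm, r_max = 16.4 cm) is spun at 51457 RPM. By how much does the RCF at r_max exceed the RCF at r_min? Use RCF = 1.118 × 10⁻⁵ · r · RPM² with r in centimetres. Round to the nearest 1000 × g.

172000 × g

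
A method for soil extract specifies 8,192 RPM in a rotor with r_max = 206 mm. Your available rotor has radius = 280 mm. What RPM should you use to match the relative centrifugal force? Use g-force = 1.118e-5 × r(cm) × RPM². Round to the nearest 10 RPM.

7030 RPM

Original rotor: r = 206 mm = 20.6 cm
RCF_original = 1.118 × 10⁻⁵ × 20.6 × (8192)² = 1.118 × 10⁻⁵ × 20.6 × 67,108,864 ≈ 15,455.7 × g
Your rotor: r = 280 mm = 28.0 cm
15,455.7 = 1.118 × 10⁻⁵ × 28 × N²
N² = 15,455.7 / (31.304 × 10⁻⁵) = 49,372,924
N ≈ √49,372,924 ≈ 7,026.6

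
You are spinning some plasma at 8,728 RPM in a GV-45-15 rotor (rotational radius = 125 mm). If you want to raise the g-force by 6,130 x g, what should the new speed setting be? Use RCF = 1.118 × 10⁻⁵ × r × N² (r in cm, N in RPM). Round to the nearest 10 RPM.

≈ 10960 RPM

r = 125 mm = 12.5 cm
Current RCF = 1.118 × 10⁻⁵ × 12.5 × (8728)² = 1.118 × 10⁻⁵ × 12.5 × 76,177,984 ≈ 10,645.9 × g
Target RCF = 10,645.9 + 6,130 = 16,775.9 × g
N² = 16,775.9 / (13.975 × 10⁻⁵) = 120,042,218
N ≈ √120,042,218 ≈ 10,956.4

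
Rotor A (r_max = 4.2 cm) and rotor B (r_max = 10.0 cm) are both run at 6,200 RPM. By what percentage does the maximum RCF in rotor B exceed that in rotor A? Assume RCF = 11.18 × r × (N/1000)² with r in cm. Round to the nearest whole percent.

138%

At equal RPM, RCF scales linearly with r: ratio = 10.0 / 4.2 = 2.3810.
So rotor B delivers 138.1% more g-force.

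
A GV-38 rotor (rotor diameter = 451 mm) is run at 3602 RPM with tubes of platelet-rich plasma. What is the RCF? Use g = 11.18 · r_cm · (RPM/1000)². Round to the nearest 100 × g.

r = 451 mm / 2 = 225.5 mm = 22.55 cm
RCF = 11.18 × r × (N/1000)²
RCF = 11.18 × 22.55 × (3.602)² = 11.18 × 22.55 × 12.974404 ≈ 3,271 × g

≈ 3300 ×g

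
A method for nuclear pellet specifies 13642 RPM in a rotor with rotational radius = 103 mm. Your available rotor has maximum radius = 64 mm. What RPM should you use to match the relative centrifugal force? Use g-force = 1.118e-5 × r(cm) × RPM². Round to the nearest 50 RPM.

≈ 17300 RPM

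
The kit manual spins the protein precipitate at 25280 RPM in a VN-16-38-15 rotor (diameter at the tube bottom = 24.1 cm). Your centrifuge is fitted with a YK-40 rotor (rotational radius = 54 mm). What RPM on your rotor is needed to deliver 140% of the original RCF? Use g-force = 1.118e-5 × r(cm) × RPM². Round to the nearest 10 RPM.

≈ 44680 RPM

Original rotor: r = 24.1 / 2 = 12.05 cm
RCF_original = 1.118 × 10⁻⁵ × 12.05 × (25280)² = 1.118 × 10⁻⁵ × 12.05 × 639,078,400 ≈ 86,096 × g
Target RCF = 1.4 × 86,096 ≈ 120,534.4 × g
Your rotor: r = 54 mm = 5.4 cm
120,534.4 = 1.118 × 10⁻⁵ × 5.4 × N²
N² = 120,534.4 / (6.0372 × 10⁻⁵) = 1,996,528,192
N ≈ √1,996,528,192 ≈ 44,682.5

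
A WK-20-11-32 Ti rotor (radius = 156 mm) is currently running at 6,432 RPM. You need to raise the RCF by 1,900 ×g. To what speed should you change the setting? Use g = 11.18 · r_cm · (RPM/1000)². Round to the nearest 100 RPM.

r = 156 mm = 15.6 cm
Current RCF = 11.18 × 15.6 × (6.432)² = 11.18 × 15.6 × 41.370624 ≈ 7,215.4 × g
Target RCF = 7,215.4 + 1,900 = 9,115.4 × g
(N/1000)² = 9,115.4 / 174.408 = 52.2648
N = 1000 × √52.2648 ≈ 7,229.4

7200 RPM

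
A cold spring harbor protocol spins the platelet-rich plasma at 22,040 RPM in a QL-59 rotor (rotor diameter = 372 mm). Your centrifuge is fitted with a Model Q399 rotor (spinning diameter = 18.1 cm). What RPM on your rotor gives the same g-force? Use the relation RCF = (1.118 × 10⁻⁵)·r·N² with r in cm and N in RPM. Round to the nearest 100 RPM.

Original rotor: r = 372 mm / 2 = 186 mm = 18.6 cm
RCF_original = 1.118 × 10⁻⁵ × 18.6 × (22040)² = 1.118 × 10⁻⁵ × 18.6 × 485,761,600 ≈ 101,013.2 × g
Your rotor: r = 18.1 / 2 = 9.05 cm
101,013.2 = 1.118 × 10⁻⁵ × 9.05 × N²
N² = 101,013.2 / (10.1179 × 10⁻⁵) = 998,361,320
N ≈ √998,361,320 ≈ 31,596.9

≈ 31600 RPM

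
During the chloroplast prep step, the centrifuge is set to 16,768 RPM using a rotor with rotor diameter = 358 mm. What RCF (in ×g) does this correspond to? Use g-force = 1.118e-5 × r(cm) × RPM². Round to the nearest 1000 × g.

≈ 56000 ×g

r = 358 mm / 2 = 179 mm = 17.9 cm
RCF = 1.118 × 10⁻⁵ × 17.9 × (16768)² = 1.118 × 10⁻⁵ × 17.9 × 281,165,824 ≈ 56,267.5 × g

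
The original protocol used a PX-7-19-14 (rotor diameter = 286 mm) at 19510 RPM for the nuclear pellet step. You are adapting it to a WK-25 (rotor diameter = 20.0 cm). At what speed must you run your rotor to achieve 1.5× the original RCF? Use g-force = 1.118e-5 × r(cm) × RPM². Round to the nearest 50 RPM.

Original rotor: r = 286 mm / 2 = 143 mm = 14.3 cm
RCF = 1.118 × 10⁻⁵ × r × N²
RCF_original = 1.118 × 10⁻⁵ × 14.3 × (19510)² = 1.118 × 10⁻⁵ × 14.3 × 380,640,100 ≈ 60,854.5 × g
Target RCF = 1.5 × 60,854.5 ≈ 91,281.8 × g
Your rotor: r = 20.0 / 2 = 10 cm
91,281.8 = 1.118 × 10⁻⁵ × 10 × N²
N² = 91,281.8 / (11.18 × 10⁻⁵) = 816,474,061
N ≈ √816,474,061 ≈ 28,574.0

≈ 28550 RPM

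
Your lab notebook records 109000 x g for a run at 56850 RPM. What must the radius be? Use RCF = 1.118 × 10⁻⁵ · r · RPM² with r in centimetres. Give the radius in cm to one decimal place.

RCF = 1.118 × 10⁻⁵ × r × N²
109000 = 1.118 × 10⁻⁵ × r × (56850)²
r = 109000 / (1.118 × 10⁻⁵ × 3,231,922,500) = 109000 / 36132.89 ≈ 3.017 cm

r ≈ 3.0 cm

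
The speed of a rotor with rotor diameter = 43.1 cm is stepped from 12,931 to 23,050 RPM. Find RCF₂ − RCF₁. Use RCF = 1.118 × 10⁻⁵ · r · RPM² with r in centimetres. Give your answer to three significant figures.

87700 g

r = 43.1 / 2 = 21.55 cm
RCF₁ = 1.118 × 10⁻⁵ × 21.55 × (12931)² = 1.118 × 10⁻⁵ × 21.55 × 167,210,761 ≈ 40,285.9 × g
RCF₂ = 1.118 × 10⁻⁵ × 21.55 × (23050)² = 1.118 × 10⁻⁵ × 21.55 × 531,302,500 ≈ 128,006.2 × g
Increase = 128,006.2 − 40,285.9 = 87,720.3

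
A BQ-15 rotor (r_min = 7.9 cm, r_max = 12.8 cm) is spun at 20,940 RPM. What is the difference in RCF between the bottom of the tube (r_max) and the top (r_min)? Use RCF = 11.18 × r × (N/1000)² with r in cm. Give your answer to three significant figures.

RCF_max = 11.18 × 12.8 × (20.94)² = 11.18 × 12.8 × 438.4836 ≈ 62,748.8 × g
RCF_min = 11.18 × 7.9 × (20.94)² = 11.18 × 7.9 × 438.4836 ≈ 38,727.7 × g
ΔRCF = 62,748.8 − 38,727.7 = 24,021.1

≈ 24000 g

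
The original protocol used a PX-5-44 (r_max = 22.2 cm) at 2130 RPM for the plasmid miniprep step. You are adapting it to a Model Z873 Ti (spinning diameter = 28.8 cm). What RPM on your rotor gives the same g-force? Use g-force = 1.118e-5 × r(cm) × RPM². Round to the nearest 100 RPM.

≈ 2600 RPM

RCF = 1.118 × 10⁻⁵ × r × N²
RCF_original = 1.118 × 10⁻⁵ × 22.2 × (2130)² = 1.118 × 10⁻⁵ × 22.2 × 4,536,900 ≈ 1,126 × g
Your rotor: r = 28.8 / 2 = 14.4 cm
1,126 = 1.118 × 10⁻⁵ × 14.4 × N²
N² = 1,126 / (16.0992 × 10⁻⁵) = 6,994,136
N ≈ √6,994,136 ≈ 2,644.6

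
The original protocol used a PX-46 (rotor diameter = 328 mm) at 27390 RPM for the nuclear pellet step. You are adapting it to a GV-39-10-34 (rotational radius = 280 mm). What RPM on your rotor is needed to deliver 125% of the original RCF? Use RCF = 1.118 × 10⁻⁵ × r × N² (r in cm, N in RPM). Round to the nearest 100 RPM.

≈ 23400 RPM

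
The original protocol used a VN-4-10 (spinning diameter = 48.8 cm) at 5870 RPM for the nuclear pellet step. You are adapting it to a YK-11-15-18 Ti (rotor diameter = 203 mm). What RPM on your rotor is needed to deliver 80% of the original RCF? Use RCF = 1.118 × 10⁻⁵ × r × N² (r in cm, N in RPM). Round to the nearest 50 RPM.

Original rotor: r = 48.8 / 2 = 24.4 cm
RCF_original = 1.118 × 10⁻⁵ × 24.4 × (5870)² = 1.118 × 10⁻⁵ × 24.4 × 34,456,900 ≈ 9,399.6 × g
Target RCF = 0.8 × 9,399.6 ≈ 7,519.7 × g
Your rotor: r = 203 mm / 2 = 101.5 mm = 10.15 cm
7,519.7 = 1.118 × 10⁻⁵ × 10.15 × N²
N² = 7,519.7 / (11.3477 × 10⁻⁵) = 66,266,292
N ≈ √66,266,292 ≈ 8,140.4

8150 RPM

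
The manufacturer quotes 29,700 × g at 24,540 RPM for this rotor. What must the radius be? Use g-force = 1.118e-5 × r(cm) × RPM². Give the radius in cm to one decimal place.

r ≈ 4.4 cm

29700 = 1.118 × 10⁻⁵ × r × (24540)²
r = 29700 / (1.118 × 10⁻⁵ × 602,211,600) = 29700 / 6732.726 ≈ 4.411 cm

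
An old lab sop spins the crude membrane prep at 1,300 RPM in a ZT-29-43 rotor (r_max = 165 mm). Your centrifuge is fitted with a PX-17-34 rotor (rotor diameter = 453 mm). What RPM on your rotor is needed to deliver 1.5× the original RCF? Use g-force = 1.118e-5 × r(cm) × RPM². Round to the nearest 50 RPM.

Original rotor: r = 165 mm = 16.5 cm
RCF_original = 1.118 × 10⁻⁵ × 16.5 × (1300)² = 1.118 × 10⁻⁵ × 16.5 × 1,690,000 ≈ 311.8 × g
Target RCF = 1.5 × 311.8 ≈ 467.7 × g
Your rotor: r = 453 mm / 2 = 226.5 mm = 22.65 cm
467.7 = 1.118 × 10⁻⁵ × 22.65 × N²
N² = 467.7 / (25.3227 × 10⁻⁵) = 1,846,959
N ≈ √1,846,959 ≈ 1,359.0

1350 RPM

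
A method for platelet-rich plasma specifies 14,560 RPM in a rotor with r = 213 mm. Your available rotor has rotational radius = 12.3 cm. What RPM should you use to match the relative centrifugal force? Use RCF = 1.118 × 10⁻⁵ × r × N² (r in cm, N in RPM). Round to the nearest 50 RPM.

Original rotor: r = 213 mm = 21.3 cm
RCF_original = 1.118 × 10⁻⁵ × 21.3 × (14560)² = 1.118 × 10⁻⁵ × 21.3 × 211,993,600 ≈ 50,482.9 × g
50,482.9 = 1.118 × 10⁻⁵ × 12.3 × N²
N² = 50,482.9 / (13.7514 × 10⁻⁵) = 367,110,985
N ≈ √367,110,985 ≈ 19,160.1

19150 RPM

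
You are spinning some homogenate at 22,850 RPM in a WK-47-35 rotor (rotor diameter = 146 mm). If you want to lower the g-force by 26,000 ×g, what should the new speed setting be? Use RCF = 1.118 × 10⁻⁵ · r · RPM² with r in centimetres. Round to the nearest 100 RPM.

r = 146 mm / 2 = 73 mm = 7.3 cm
Current RCF = 1.118 × 10⁻⁵ × 7.3 × (22850)² = 1.118 × 10⁻⁵ × 7.3 × 522,122,500 ≈ 42,612.5 × g
Target RCF = 42,612.5 − 26,000 = 16,612.5 × g
N² = 16,612.5 / (8.1614 × 10⁻⁵) = 203,549,636
N ≈ √203,549,636 ≈ 14,267.1

14300 RPM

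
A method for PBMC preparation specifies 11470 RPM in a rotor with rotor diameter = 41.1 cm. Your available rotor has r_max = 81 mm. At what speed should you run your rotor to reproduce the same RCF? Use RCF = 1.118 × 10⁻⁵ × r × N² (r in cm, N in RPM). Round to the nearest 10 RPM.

≈ 18270 RPM

Original rotor: r = 41.1 / 2 = 20.55 cm
RCF_original = 1.118 × 10⁻⁵ × 20.55 × (11470)² = 1.118 × 10⁻⁵ × 20.55 × 131,560,900 ≈ 30,226 × g
Your rotor: r = 81 mm = 8.1 cm
30,226 = 1.118 × 10⁻⁵ × 8.1 × N²
N² = 30,226 / (9.0558 × 10⁻⁵) = 333,775,039
N ≈ √333,775,039 ≈ 18,269.5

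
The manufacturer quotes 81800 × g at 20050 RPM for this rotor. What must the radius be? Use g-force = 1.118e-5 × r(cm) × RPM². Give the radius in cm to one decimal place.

RCF = 1.118 × 10⁻⁵ × r × N²
81800 = 1.118 × 10⁻⁵ × r × (20050)²
r = 81800 / (1.118 × 10⁻⁵ × 402,002,500) = 81800 / 4494.388 ≈ 18.200 cm

r ≈ 18.2 cm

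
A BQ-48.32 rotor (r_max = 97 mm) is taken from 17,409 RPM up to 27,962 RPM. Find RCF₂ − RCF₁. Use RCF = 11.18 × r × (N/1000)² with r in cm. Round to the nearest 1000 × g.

r = 97 mm = 9.7 cm
RCF₁ = 11.18 × 9.7 × (17.409)² = 11.18 × 9.7 × 303.073281 ≈ 32,867.1 × g
RCF₂ = 11.18 × 9.7 × (27.962)² = 11.18 × 9.7 × 781.873444 ≈ 84,791 × g
Increase = 84,791 − 32,867.1 = 51,923.9

≈ 52000 x g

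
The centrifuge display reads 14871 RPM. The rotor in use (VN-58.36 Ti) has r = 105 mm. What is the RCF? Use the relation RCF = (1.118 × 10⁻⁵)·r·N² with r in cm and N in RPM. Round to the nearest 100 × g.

r = 105 mm = 10.5 cm
RCF = 1.118 × 10⁻⁵ × 10.5 × (14871)² = 1.118 × 10⁻⁵ × 10.5 × 221,146,641 ≈ 25,960.4 × g

26000 × g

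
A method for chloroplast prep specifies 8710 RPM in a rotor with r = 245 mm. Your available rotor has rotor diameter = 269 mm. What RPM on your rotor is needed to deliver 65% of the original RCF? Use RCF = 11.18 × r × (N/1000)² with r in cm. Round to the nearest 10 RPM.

Original rotor: r = 245 mm = 24.5 cm
RCF_original = 11.18 × 24.5 × (8.71)² = 11.18 × 24.5 × 75.8641 ≈ 20,779.9 × g
Target RCF = 0.65 × 20,779.9 ≈ 13,506.9 × g
Your rotor: r = 269 mm / 2 = 134.5 mm = 13.45 cm
13,506.9 = 11.18 × 13.45 × (N/1000)²
(N/1000)² = 13,506.9 / 150.371 = 89.82384
N = 1000 × √89.82384 ≈ 9,477.5

9480 RPM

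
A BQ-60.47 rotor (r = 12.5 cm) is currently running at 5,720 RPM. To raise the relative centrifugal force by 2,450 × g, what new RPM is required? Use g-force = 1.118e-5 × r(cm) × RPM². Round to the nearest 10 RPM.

≈ 7090 RPM

Current RCF = 1.118 × 10⁻⁵ × 12.5 × (5720)² = 1.118 × 10⁻⁵ × 12.5 × 32,718,400 ≈ 4,572.4 × g
Target RCF = 4,572.4 + 2,450 = 7,022.4 × g
N² = 7,022.4 / (13.975 × 10⁻⁵) = 50,249,732
N ≈ √50,249,732 ≈ 7,088.7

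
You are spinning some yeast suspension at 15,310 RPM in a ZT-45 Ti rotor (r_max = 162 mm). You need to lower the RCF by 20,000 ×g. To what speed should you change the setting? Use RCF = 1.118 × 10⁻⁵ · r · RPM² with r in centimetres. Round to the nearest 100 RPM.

r = 162 mm = 16.2 cm
Current RCF = 1.118 × 10⁻⁵ × 16.2 × (15310)² = 1.118 × 10⁻⁵ × 16.2 × 234,396,100 ≈ 42,452.9 × g
Target RCF = 42,452.9 − 20,000 = 22,452.9 × g
N² = 22,452.9 / (18.1116 × 10⁻⁵) = 123,969,721
N ≈ √123,969,721 ≈ 11,134.2

≈ 11100 RPM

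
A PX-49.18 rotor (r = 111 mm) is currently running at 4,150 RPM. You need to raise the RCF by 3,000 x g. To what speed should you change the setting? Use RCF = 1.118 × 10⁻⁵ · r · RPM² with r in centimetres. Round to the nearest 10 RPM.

6430 RPM

r = 111 mm = 11.1 cm
Current RCF = 1.118 × 10⁻⁵ × 11.1 × (4150)² = 1.118 × 10⁻⁵ × 11.1 × 17,222,500 ≈ 2,137.3 × g
Target RCF = 2,137.3 + 3,000 = 5,137.3 × g
N² = 5,137.3 / (12.4098 × 10⁻⁵) = 41,397,122
N ≈ √41,397,122 ≈ 6,434.1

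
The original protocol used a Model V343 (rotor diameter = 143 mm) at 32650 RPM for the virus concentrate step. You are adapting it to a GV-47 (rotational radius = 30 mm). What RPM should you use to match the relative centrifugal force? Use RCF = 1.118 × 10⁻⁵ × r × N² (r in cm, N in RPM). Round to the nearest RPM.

Original rotor: r = 143 mm / 2 = 71.5 mm = 7.15 cm
RCF_original = 1.118 × 10⁻⁵ × 7.15 × (32650)² = 1.118 × 10⁻⁵ × 7.15 × 1,066,022,500 ≈ 85,214.6 × g
Your rotor: r = 30 mm = 3.0 cm
85,214.6 = 1.118 × 10⁻⁵ × 3 × N²
N² = 85,214.6 / (3.354 × 10⁻⁵) = 2,540,685,748
N ≈ √2,540,685,748 ≈ 50,405.2

50405 RPM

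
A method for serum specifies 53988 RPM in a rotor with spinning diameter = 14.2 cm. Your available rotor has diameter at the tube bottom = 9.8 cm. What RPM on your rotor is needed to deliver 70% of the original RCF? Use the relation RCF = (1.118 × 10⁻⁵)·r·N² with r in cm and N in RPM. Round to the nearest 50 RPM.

54350 RPM

Original rotor: r = 14.2 / 2 = 7.1 cm
RCF_original = 1.118 × 10⁻⁵ × 7.1 × (53988)² = 1.118 × 10⁻⁵ × 7.1 × 2,914,704,144 ≈ 231,363.4 × g
Target RCF = 0.7 × 231,363.4 ≈ 161,954.4 × g
Your rotor: r = 9.8 / 2 = 4.9 cm
161,954.4 = 1.118 × 10⁻⁵ × 4.9 × N²
N² = 161,954.4 / (5.4782 × 10⁻⁵) = 2,956,343,324
N ≈ √2,956,343,324 ≈ 54,372.3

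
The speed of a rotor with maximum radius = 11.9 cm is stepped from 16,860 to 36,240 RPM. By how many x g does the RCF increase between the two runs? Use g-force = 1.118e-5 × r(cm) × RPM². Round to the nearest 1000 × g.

≈ 137000 x g

RCF₁ = 1.118 × 10⁻⁵ × 11.9 × (16860)² = 1.118 × 10⁻⁵ × 11.9 × 284,259,600 ≈ 37,818.5 × g
RCF₂ = 1.118 × 10⁻⁵ × 11.9 × (36240)² = 1.118 × 10⁻⁵ × 11.9 × 1,313,337,600 ≈ 174,729.1 × g
Increase = 174,729.1 − 37,818.5 = 136,910.6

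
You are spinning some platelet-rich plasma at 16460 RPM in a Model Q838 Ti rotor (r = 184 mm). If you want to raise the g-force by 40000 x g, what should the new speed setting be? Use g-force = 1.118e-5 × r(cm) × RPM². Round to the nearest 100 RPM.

N₂ ≈ 21600 RPM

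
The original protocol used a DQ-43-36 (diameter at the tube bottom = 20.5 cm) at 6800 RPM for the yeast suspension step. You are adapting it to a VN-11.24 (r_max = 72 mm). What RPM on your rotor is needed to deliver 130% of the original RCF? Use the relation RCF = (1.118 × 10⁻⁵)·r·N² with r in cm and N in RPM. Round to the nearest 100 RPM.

Original rotor: r = 20.5 / 2 = 10.25 cm
RCF_original = 1.118 × 10⁻⁵ × 10.25 × (6800)² = 1.118 × 10⁻⁵ × 10.25 × 46,240,000 ≈ 5,298.9 × g
Target RCF = 1.3 × 5,298.9 ≈ 6,888.6 × g
Your rotor: r = 72 mm = 7.2 cm
6,888.6 = 1.118 × 10⁻⁵ × 7.2 × N²
N² = 6,888.6 / (8.0496 × 10⁻⁵) = 85,576,923
N ≈ √85,576,923 ≈ 9,250.8

9300 RPM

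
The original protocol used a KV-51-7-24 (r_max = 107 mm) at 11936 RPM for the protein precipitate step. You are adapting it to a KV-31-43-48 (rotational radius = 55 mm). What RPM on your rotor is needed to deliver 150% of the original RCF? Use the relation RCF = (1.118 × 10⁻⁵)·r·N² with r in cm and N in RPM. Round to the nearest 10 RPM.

≈ 20390 RPM

Original rotor: r = 107 mm = 10.7 cm
RCF = 1.118 × 10⁻⁵ × r × N²
RCF_original = 1.118 × 10⁻⁵ × 10.7 × (11936)² = 1.118 × 10⁻⁵ × 10.7 × 142,468,096 ≈ 17,042.9 × g
Target RCF = 1.5 × 17,042.9 ≈ 25,564.4 × g
Your rotor: r = 55 mm = 5.5 cm
25,564.4 = 1.118 × 10⁻⁵ × 5.5 × N²
N² = 25,564.4 / (6.149 × 10⁻⁵) = 415,748,902
N ≈ √415,748,902 ≈ 20,389.9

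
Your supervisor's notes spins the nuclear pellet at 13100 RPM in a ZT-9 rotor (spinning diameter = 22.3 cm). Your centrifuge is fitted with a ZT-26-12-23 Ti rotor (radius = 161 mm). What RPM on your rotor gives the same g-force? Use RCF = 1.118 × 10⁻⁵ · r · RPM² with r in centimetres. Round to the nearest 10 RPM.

≈ 10900 RPM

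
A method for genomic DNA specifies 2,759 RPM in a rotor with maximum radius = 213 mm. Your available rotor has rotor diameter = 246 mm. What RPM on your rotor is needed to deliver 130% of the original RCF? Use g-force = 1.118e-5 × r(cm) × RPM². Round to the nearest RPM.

Original rotor: r = 213 mm = 21.3 cm
RCF_original = 1.118 × 10⁻⁵ × 21.3 × (2759)² = 1.118 × 10⁻⁵ × 21.3 × 7,612,081 ≈ 1,812.7 × g
Target RCF = 1.3 × 1,812.7 ≈ 2,356.5 × g
Your rotor: r = 246 mm / 2 = 123 mm = 12.3 cm
2,356.5 = 1.118 × 10⁻⁵ × 12.3 × N²
N² = 2,356.5 / (13.7514 × 10⁻⁵) = 17,136,437
N ≈ √17,136,437 ≈ 4,139.6

≈ 4140 RPM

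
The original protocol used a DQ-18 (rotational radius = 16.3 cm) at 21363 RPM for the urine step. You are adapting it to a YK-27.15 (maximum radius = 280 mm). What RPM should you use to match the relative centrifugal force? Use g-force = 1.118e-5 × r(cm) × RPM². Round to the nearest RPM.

RCF_original = 1.118 × 10⁻⁵ × 16.3 × (21363)² = 1.118 × 10⁻⁵ × 16.3 × 456,377,769 ≈ 83,167.5 × g
Your rotor: r = 280 mm = 28.0 cm
83,167.5 = 1.118 × 10⁻⁵ × 28 × N²
N² = 83,167.5 / (31.304 × 10⁻⁵) = 265,676,910
N ≈ √265,676,910 ≈ 16,299.6

≈ 16300 RPM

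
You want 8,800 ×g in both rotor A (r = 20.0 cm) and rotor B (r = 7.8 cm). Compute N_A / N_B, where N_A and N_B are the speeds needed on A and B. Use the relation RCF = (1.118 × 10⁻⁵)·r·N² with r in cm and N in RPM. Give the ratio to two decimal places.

At fixed RCF, N ∝ 1/√r, so N_A/N_B = √(r_B/r_A) = √(7.8/20.0) = √0.390000 = 0.6245.

0.62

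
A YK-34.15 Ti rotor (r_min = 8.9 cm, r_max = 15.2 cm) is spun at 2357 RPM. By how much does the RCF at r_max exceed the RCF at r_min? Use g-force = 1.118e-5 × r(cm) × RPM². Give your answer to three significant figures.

≈ 391 × g

ΔRCF = 1.118 × 10⁻⁵ × (r_max − r_min) × N² = 1.118 × 10⁻⁵ × 6.3 × 5,555,449 ≈ 391.3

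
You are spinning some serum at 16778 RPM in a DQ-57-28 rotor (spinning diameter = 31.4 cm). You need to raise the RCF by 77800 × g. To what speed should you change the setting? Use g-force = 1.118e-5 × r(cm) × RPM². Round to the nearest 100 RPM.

r = 31.4 / 2 = 15.7 cm
Current RCF = 1.118 × 10⁻⁵ × 15.7 × (16778)² = 1.118 × 10⁻⁵ × 15.7 × 281,501,284 ≈ 49,410.8 × g
Target RCF = 49,410.8 + 77,800 = 127,210.8 × g
N² = 127,210.8 / (17.5526 × 10⁻⁵) = 724,740,494
N ≈ √724,740,494 ≈ 26,921.0

N₂ ≈ 26900 RPM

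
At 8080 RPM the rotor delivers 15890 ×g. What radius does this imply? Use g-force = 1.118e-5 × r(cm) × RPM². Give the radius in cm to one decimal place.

r ≈ 21.8 cm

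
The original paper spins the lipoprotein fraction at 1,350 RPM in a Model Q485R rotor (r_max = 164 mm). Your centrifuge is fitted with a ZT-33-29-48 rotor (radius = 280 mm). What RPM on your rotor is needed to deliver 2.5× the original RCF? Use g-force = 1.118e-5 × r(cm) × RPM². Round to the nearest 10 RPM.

Original rotor: r = 164 mm = 16.4 cm
RCF_original = 1.118 × 10⁻⁵ × 16.4 × (1350)² = 1.118 × 10⁻⁵ × 16.4 × 1,822,500 ≈ 334.2 × g
Target RCF = 2.5 × 334.2 ≈ 835.5 × g
Your rotor: r = 280 mm = 28.0 cm
835.5 = 1.118 × 10⁻⁵ × 28 × N²
N² = 835.5 / (31.304 × 10⁻⁵) = 2,668,988
N ≈ √2,668,988 ≈ 1,633.7

≈ 1630 RPM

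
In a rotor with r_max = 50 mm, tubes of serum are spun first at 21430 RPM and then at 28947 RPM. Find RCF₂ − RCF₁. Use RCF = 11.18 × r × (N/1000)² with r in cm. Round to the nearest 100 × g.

≈ 21200 × g

r = 50 mm = 5.0 cm
RCF₁ = 11.18 × 5 × (21.43)² = 11.18 × 5 × 459.2449 ≈ 25,671.8 × g
RCF₂ = 11.18 × 5 × (28.947)² = 11.18 × 5 × 837.928809 ≈ 46,840.2 × g
Increase = 46,840.2 − 25,671.8 = 21,168.4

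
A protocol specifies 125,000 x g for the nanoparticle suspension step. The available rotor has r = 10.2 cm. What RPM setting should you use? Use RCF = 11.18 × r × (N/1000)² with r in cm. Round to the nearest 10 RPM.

N ≈ 33110 RPM

125,000 = 11.18 × 10.2 × (N/1000)²
(N/1000)² = 125,000 / 114.036 = 1096.145
N = 1000 × √1096.145 ≈ 33,108.1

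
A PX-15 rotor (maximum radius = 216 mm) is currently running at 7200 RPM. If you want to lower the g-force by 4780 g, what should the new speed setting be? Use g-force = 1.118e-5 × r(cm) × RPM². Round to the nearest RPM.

≈ 5661 RPM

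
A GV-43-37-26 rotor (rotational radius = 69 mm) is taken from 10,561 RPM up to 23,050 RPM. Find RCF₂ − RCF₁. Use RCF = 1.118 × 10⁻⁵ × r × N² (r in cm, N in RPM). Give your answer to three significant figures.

r = 69 mm = 6.9 cm
RCF₁ = 1.118 × 10⁻⁵ × 6.9 × (10561)² = 1.118 × 10⁻⁵ × 6.9 × 111,534,721 ≈ 8,604 × g
RCF₂ = 1.118 × 10⁻⁵ × 6.9 × (23050)² = 1.118 × 10⁻⁵ × 6.9 × 531,302,500 ≈ 40,985.7 × g
Increase = 40,985.7 − 8,604 = 32,381.7

≈ 32400 x g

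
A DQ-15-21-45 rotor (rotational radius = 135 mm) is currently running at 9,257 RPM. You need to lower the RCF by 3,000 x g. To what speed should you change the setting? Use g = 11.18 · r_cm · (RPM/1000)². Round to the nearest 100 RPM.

r = 135 mm = 13.5 cm
Current RCF = 11.18 × 13.5 × (9.257)² = 11.18 × 13.5 × 85.692049 ≈ 12,933.5 × g
Target RCF = 12,933.5 − 3,000 = 9,933.5 × g
(N/1000)² = 9,933.5 / 150.93 = 65.81528
N = 1000 × √65.81528 ≈ 8,112.7

8100 RPM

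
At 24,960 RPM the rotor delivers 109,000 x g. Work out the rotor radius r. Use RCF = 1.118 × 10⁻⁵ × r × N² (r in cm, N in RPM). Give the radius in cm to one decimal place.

RCF = 1.118 × 10⁻⁵ × r × N²
109000 = 1.118 × 10⁻⁵ × r × (24960)²
r = 109000 / (1.118 × 10⁻⁵ × 623,001,600) = 109000 / 6965.158 ≈ 15.649 cm

≈ 15.6 cm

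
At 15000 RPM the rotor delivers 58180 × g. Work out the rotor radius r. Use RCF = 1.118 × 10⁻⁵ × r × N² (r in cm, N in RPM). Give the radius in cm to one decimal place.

58180 = 1.118 × 10⁻⁵ × r × (15000)²
r = 58180 / (1.118 × 10⁻⁵ × 225,000,000) = 58180 / 2515.5 ≈ 23.129 cm

≈ 23.1 cm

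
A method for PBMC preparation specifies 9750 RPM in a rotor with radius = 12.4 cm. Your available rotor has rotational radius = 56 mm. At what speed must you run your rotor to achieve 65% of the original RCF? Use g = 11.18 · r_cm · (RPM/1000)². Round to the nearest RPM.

RCF_original = 11.18 × 12.4 × (9.75)² = 11.18 × 12.4 × 95.0625 ≈ 13,178.7 × g
Target RCF = 0.65 × 13,178.7 ≈ 8,566.2 × g
Your rotor: r = 56 mm = 5.6 cm
8,566.2 = 11.18 × 5.6 × (N/1000)²
(N/1000)² = 8,566.2 / 62.608 = 136.8228
N = 1000 × √136.8228 ≈ 11,697.1

≈ 11697 RPM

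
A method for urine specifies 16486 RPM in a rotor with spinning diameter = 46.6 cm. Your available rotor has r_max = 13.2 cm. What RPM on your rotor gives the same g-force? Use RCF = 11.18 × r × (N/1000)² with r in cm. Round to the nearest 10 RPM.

21900 RPM

Original rotor: r = 46.6 / 2 = 23.3 cm
RCF_original = 11.18 × 23.3 × (16.486)² = 11.18 × 23.3 × 271.788196 ≈ 70,799.2 × g
70,799.2 = 11.18 × 13.2 × (N/1000)²
(N/1000)² = 70,799.2 / 147.576 = 479.7474
N = 1000 × √479.7474 ≈ 21,903.1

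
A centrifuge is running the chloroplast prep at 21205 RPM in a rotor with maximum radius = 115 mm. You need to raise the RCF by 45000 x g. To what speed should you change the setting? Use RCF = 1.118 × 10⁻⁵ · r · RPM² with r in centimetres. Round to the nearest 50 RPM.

≈ 28300 RPM

r = 115 mm = 11.5 cm
Current RCF = 1.118 × 10⁻⁵ × 11.5 × (21205)² = 1.118 × 10⁻⁵ × 11.5 × 449,652,025 ≈ 57,811.8 × g
Target RCF = 57,811.8 + 45,000 = 102,811.8 × g
N² = 102,811.8 / (12.857 × 10⁻⁵) = 799,656,218
N ≈ √799,656,218 ≈ 28,278.2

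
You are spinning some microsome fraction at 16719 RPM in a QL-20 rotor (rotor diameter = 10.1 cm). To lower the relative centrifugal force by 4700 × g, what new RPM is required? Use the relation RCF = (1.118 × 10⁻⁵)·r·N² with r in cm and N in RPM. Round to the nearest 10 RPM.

N₂ ≈ 14010 RPM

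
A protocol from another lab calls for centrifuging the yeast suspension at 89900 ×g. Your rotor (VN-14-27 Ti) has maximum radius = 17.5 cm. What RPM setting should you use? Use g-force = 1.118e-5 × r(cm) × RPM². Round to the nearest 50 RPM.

89,900 = 1.118 × 10⁻⁵ × 17.5 × N²
N² = 89,900 / (19.565 × 10⁻⁵) = 459,493,994
N ≈ √459,493,994 ≈ 21,435.8

≈ 21450 RPM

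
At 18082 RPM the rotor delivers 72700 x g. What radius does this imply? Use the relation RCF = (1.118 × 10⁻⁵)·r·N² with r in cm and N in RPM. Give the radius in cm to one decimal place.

r ≈ 19.9 cm

72700 = 1.118 × 10⁻⁵ × r × (18082)²
r = 72700 / (1.118 × 10⁻⁵ × 326,958,724) = 72700 / 3655.399 ≈ 19.888 cm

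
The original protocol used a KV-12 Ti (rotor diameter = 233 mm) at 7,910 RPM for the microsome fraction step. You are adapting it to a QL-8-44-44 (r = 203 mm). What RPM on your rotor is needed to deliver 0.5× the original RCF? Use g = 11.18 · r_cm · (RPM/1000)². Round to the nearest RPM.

Original rotor: r = 233 mm / 2 = 116.5 mm = 11.65 cm
RCF_original = 11.18 × 11.65 × (7.91)² = 11.18 × 11.65 × 62.5681 ≈ 8,149.3 × g
Target RCF = 0.5 × 8,149.3 ≈ 4,074.7 × g
Your rotor: r = 203 mm = 20.3 cm
4,074.7 = 11.18 × 20.3 × (N/1000)²
(N/1000)² = 4,074.7 / 226.954 = 17.95386
N = 1000 × √17.95386 ≈ 4,237.2

4237 RPM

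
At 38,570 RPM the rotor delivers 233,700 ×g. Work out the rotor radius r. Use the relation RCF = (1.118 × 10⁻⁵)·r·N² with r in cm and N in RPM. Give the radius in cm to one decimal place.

233700 = 1.118 × 10⁻⁵ × r × (38570)²
r = 233700 / (1.118 × 10⁻⁵ × 1,487,644,900) = 233700 / 16631.87 ≈ 14.051 cm

r ≈ 14.1 cm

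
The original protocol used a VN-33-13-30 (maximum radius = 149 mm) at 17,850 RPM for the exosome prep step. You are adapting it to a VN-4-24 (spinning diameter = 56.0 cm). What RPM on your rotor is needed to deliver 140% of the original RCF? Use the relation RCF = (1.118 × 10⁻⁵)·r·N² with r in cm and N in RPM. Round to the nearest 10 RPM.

≈ 15410 RPM

Original rotor: r = 149 mm = 14.9 cm
RCF_original = 1.118 × 10⁻⁵ × 14.9 × (17850)² = 1.118 × 10⁻⁵ × 14.9 × 318,622,500 ≈ 53,076.8 × g
Target RCF = 1.4 × 53,076.8 ≈ 74,307.5 × g
Your rotor: r = 56.0 / 2 = 28 cm
74,307.5 = 1.118 × 10⁻⁵ × 28 × N²
N² = 74,307.5 / (31.304 × 10⁻⁵) = 237,373,818
N ≈ √237,373,818 ≈ 15,406.9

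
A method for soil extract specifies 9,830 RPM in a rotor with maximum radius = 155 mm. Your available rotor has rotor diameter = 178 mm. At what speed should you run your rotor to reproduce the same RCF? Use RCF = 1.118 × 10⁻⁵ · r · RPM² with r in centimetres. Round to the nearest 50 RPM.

Original rotor: r = 155 mm = 15.5 cm
RCF_original = 1.118 × 10⁻⁵ × 15.5 × (9830)² = 1.118 × 10⁻⁵ × 15.5 × 96,628,900 ≈ 16,744.8 × g
Your rotor: r = 178 mm / 2 = 89 mm = 8.9 cm
16,744.8 = 1.118 × 10⁻⁵ × 8.9 × N²
N² = 16,744.8 / (9.9502 × 10⁻⁵) = 168,286,065
N ≈ √168,286,065 ≈ 12,972.5

12950 RPM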